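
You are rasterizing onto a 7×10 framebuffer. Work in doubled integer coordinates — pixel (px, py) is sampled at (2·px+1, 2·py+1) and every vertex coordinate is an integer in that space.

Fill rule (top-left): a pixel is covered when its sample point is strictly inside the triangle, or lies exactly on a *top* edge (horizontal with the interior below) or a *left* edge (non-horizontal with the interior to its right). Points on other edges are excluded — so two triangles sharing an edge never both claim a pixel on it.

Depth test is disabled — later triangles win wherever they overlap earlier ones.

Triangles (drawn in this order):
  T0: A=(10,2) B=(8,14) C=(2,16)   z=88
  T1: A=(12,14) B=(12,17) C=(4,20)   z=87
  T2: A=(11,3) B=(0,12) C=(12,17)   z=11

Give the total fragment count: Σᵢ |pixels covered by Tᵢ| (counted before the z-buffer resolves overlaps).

T0:
  2·area = 68
  edge (10, 2)→(8, 14): d=(-2,12) right/bottom  bias=-1
  edge (8, 14)→(2, 16): d=(-6,2) right/bottom  bias=-1
  edge (2, 16)→(10, 2): d=(8,-14) top-left  bias=+0
    (4,2)@(9, 5): e=[6,52,10] → X
    (5,2)@(11, 5): e=[-18,48,38] → .
    (4,3)@(9, 7): e=[2,40,26] → X
    (5,3)@(11, 7): e=[-22,36,54] → .
    (3,4)@(7, 9): e=[22,32,14] → X
    (4,4)@(9, 9): e=[-2,28,42] → .
    (2,5)@(5, 11): e=[42,24,2] → X
    (4,5)@(9, 11): e=[-6,16,58] → .
    (2,6)@(5, 13): e=[38,12,18] → X
    (4,6)@(9, 13): e=[-10,4,74] → .
    (5,6)@(11, 13): e=[-34,0,102] → .  [on edge]
    (1,7)@(3, 15): e=[58,4,6] → X
    (2,7)@(5, 15): e=[34,0,34] → .  [on edge]
  covered (8 px):
    . . . . . . .
    . . . . . . .
    . . . . X . .
    . . . . X . .
    . . . X . . .
    . . X X . . .
    . . X X . . .
    . X . . . . .
    . . . . . . .
    . . . . . . .
T1:
  2·area = 24
  edge (12, 14)→(12, 17): d=(0,3) right/bottom  bias=-1
  edge (12, 17)→(4, 20): d=(-8,3) right/bottom  bias=-1
  edge (4, 20)→(12, 14): d=(8,-6) top-left  bias=+0
    (5,7)@(11, 15): e=[3,19,2] → X
    (6,7)@(13, 15): e=[-3,13,14] → .
    (4,8)@(9, 17): e=[9,9,6] → X
    (6,8)@(13, 17): e=[-3,-3,30] → .
    (4,9)@(9, 19): e=[9,-7,22] → .
    (5,9)@(11, 19): e=[3,-13,34] → .
  covered (3 px):
    . . . . . . .
    . . . . . . .
    . . . . . . .
    . . . . . . .
    . . . . . . .
    . . . . . . .
    . . . . . . .
    . . . . . X .
    . . . . X X .
    . . . . . . .
T2:
  2·area = 163  (B↔C swapped to make it positive)
  edge (11, 3)→(12, 17): d=(1,14) right/bottom  bias=-1
  edge (12, 17)→(0, 12): d=(-12,-5) top-left  bias=+0
  edge (0, 12)→(11, 3): d=(11,-9) top-left  bias=+0
    (5,1)@(11, 3): e=[0,163,0] → .  [on edge]
    (4,2)@(9, 5): e=[30,129,4] → X
    (5,2)@(11, 5): e=[2,139,22] → X
    (6,2)@(13, 5): e=[-26,149,40] → .
    (3,3)@(7, 7): e=[60,95,8] → X
    (6,3)@(13, 7): e=[-24,125,62] → .
    (2,4)@(5, 9): e=[90,61,12] → X
    (6,4)@(13, 9): e=[-22,101,84] → .
    (1,5)@(3, 11): e=[120,27,16] → X
    (6,5)@(13, 11): e=[-20,77,106] → .
    (1,6)@(3, 13): e=[122,3,38] → X
    (6,6)@(13, 13): e=[-18,53,128] → .
  covered (21 px):
    . . . . . . .
    . . . . . . .
    . . . . X X .
    . . . X X X .
    . . X X X X .
    . X X X X X .
    . X X X X X .
    . . . . X X .
    . . . . . . .
    . . . . . . .

Final: 32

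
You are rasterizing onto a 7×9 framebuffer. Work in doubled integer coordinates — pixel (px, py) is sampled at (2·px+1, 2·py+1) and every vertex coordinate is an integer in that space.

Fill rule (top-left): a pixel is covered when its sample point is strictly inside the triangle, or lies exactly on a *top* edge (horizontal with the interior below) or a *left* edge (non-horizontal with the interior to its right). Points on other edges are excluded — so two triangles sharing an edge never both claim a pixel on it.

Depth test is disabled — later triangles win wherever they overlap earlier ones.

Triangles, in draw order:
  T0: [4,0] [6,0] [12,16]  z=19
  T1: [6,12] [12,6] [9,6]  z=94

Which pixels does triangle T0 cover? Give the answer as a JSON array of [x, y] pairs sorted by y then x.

T0:
  2·area = 32
  edge (4, 0)→(6, 0): d=(2,0) top-left  bias=+0
  edge (6, 0)→(12, 16): d=(6,16) right/bottom  bias=-1
  edge (12, 16)→(4, 0): d=(-8,-16) top-left  bias=+0
    (2,0)@(5, 1): e=[2,22,8] → X
    (3,0)@(7, 1): e=[2,-10,40] → .
    (2,1)@(5, 3): e=[6,34,-8] → .
    (3,1)@(7, 3): e=[6,2,24] → X
    (4,1)@(9, 3): e=[6,-30,56] → .
    (3,2)@(7, 5): e=[10,14,8] → X
    (4,2)@(9, 5): e=[10,-18,40] → .
    (3,3)@(7, 7): e=[14,26,-8] → .
    (4,4)@(9, 9): e=[18,6,8] → X
    (5,4)@(11, 9): e=[18,-26,40] → .
    (4,5)@(9, 11): e=[22,18,-8] → .
  covered (4 px):
    . . X . . . .
    . . . X . . .
    . . . X . . .
    . . . . . . .
    . . . . X . .
    . . . . . . .
    . . . . . . .
    . . . . . . .
    . . . . . . .
T1:
  2·area = 18  (B↔C swapped to make it positive)
  edge (6, 12)→(9, 6): d=(3,-6) top-left  bias=+0
  edge (9, 6)→(12, 6): d=(3,0) top-left  bias=+0
  edge (12, 6)→(6, 12): d=(-6,6) right/bottom  bias=-1
    (6,2)@(13, 5): e=[21,-3,0] → .  [on edge]
    (4,3)@(9, 7): e=[3,3,12] → X
    (5,3)@(11, 7): e=[15,3,0] → .  [on edge]
    (4,4)@(9, 9): e=[9,9,0] → .  [on edge]
    (3,5)@(7, 11): e=[3,15,0] → .  [on edge]
    (2,6)@(5, 13): e=[-3,21,0] → .  [on edge]
    (1,7)@(3, 15): e=[-9,27,0] → .  [on edge]
    (0,8)@(1, 17): e=[-15,33,0] → .  [on edge]
  covered (1 px):
    . . . . . . .
    . . . . . . .
    . . . . . . .
    . . . . X . .
    . . . . . . .
    . . . . . . .
    . . . . . . .
    . . . . . . .
    . . . . . . .

Final: [[2,0],[3,1],[3,2],[4,4]]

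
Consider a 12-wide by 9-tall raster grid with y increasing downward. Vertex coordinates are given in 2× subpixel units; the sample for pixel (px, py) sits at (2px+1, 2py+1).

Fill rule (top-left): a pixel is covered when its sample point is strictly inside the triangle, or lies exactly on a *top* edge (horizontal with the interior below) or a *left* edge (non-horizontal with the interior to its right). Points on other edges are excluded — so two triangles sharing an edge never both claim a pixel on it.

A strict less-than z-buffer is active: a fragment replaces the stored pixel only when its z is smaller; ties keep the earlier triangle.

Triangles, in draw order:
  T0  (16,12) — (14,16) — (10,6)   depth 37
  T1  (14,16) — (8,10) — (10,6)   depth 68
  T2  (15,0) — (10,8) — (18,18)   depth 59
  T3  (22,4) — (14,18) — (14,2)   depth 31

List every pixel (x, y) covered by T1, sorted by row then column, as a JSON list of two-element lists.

T0:
  2·area = 36
  edge (16, 12)→(14, 16): d=(-2,4) right/bottom  bias=-1
  edge (14, 16)→(10, 6): d=(-4,-10) top-left  bias=+0
  edge (10, 6)→(16, 12): d=(6,6) right/bottom  bias=-1
    (2,0)@(5, 1): e=[66,-30,0] → ·  [on edge]
    (3,1)@(7, 3): e=[54,-18,0] → ·  [on edge]
    (4,2)@(9, 5): e=[42,-6,0] → ·  [on edge]
    (5,3)@(11, 7): e=[30,6,0] → ·  [on edge]
    (6,4)@(13, 9): e=[18,18,0] → ·  [on edge]
    (6,5)@(13, 11): e=[14,10,12] → █
    (7,5)@(15, 11): e=[6,30,0] → ·  [on edge]
    (6,6)@(13, 13): e=[10,2,24] → █
    (7,6)@(15, 13): e=[2,22,12] → █
    (8,6)@(17, 13): e=[-6,42,0] → ·  [on edge]
    (6,7)@(13, 15): e=[6,-6,36] → ·
    (7,7)@(15, 15): e=[-2,14,24] → ·
    (9,7)@(19, 15): e=[-18,54,0] → ·  [on edge]
    (10,8)@(21, 17): e=[-30,66,0] → ·  [on edge]
  covered (3 px):
    · · · · · · · · · · · ·
    · · · · · · · · · · · ·
    · · · · · · · · · · · ·
    · · · · · · · · · · · ·
    · · · · · · · · · · · ·
    · · · · · · █ · · · · ·
    · · · · · · █ █ · · · ·
    · · · · · · · · · · · ·
    · · · · · · · · · · · ·
T1:
  2·area = 36
  edge (14, 16)→(8, 10): d=(-6,-6) top-left  bias=+0
  edge (8, 10)→(10, 6): d=(2,-4) top-left  bias=+0
  edge (10, 6)→(14, 16): d=(4,10) right/bottom  bias=-1
    (0,1)@(1, 3): e=[0,-42,78] → ·  [on edge]
    (1,2)@(3, 5): e=[0,-30,66] → ·  [on edge]
    (2,3)@(5, 7): e=[0,-18,54] → ·  [on edge]
    (3,4)@(7, 9): e=[0,-6,42] → ·  [on edge]
    (4,4)@(9, 9): e=[12,2,22] → █
    (5,4)@(11, 9): e=[24,10,2] → █
    (6,4)@(13, 9): e=[36,18,-18] → ·
    (4,5)@(9, 11): e=[0,6,30] → █  [on edge]
    (6,5)@(13, 11): e=[24,22,-10] → ·
    (4,6)@(9, 13): e=[-12,10,38] → ·
    (5,6)@(11, 13): e=[0,18,18] → █  [on edge]
    (6,6)@(13, 13): e=[12,26,-2] → ·
    (6,7)@(13, 15): e=[0,30,6] → █  [on edge]
    (7,8)@(15, 17): e=[0,42,-6] → ·  [on edge]
  covered (6 px):
    · · · · · · · · · · · ·
    · · · · · · · · · · · ·
    · · · · · · · · · · · ·
    · · · · · · · · · · · ·
    · · · · █ █ · · · · · ·
    · · · · █ █ · · · · · ·
    · · · · · █ · · · · · ·
    · · · · · · █ · · · · ·
    · · · · · · · · · · · ·
T2:
  2·area = 114  (B↔C swapped to make it positive)
  edge (15, 0)→(18, 18): d=(3,18) right/bottom  bias=-1
  edge (18, 18)→(10, 8): d=(-8,-10) top-left  bias=+0
  edge (10, 8)→(15, 0): d=(5,-8) top-left  bias=+0
    (7,0)@(15, 1): e=[3,106,5] → █
    (8,0)@(17, 1): e=[-33,126,21] → ·
    (7,1)@(15, 3): e=[9,90,15] → █
    (8,1)@(17, 3): e=[-27,110,31] → ·
    (6,2)@(13, 5): e=[51,54,9] → █
    (8,2)@(17, 5): e=[-21,94,41] → ·
    (5,3)@(11, 7): e=[93,18,3] → █
    (8,3)@(17, 7): e=[-15,78,51] → ·
    (5,4)@(11, 9): e=[99,2,13] → █
    (8,4)@(17, 9): e=[-9,62,61] → ·
    (5,5)@(11, 11): e=[105,-14,23] → ·
    (6,5)@(13, 11): e=[69,6,39] → █
  covered (15 px):
    · · · · · · · █ · · · ·
    · · · · · · · █ · · · ·
    · · · · · · █ █ · · · ·
    · · · · · █ █ █ · · · ·
    · · · · · █ █ █ · · · ·
    · · · · · · █ █ · · · ·
    · · · · · · · █ █ · · ·
    · · · · · · · · █ · · ·
    · · · · · · · · · · · ·
T3:
  2·area = 128
  edge (22, 4)→(14, 18): d=(-8,14) right/bottom  bias=-1
  edge (14, 18)→(14, 2): d=(0,-16) top-left  bias=+0
  edge (14, 2)→(22, 4): d=(8,2) right/bottom  bias=-1
    (7,1)@(15, 3): e=[106,16,6] → █
    (8,1)@(17, 3): e=[78,48,2] → █
    (9,1)@(19, 3): e=[50,80,-2] → ·
    (7,2)@(15, 5): e=[90,16,22] → █
    (9,2)@(19, 5): e=[34,80,14] → █
    (10,2)@(21, 5): e=[6,112,10] → █
    (11,2)@(23, 5): e=[-22,144,6] → ·
    (7,3)@(15, 7): e=[74,16,38] → █
    (10,3)@(21, 7): e=[-10,112,26] → ·
    (7,4)@(15, 9): e=[58,16,54] → █
    (10,4)@(21, 9): e=[-26,112,42] → ·
    (7,5)@(15, 11): e=[42,16,70] → █
  covered (16 px):
    · · · · · · · · · · · ·
    · · · · · · · █ █ · · ·
    · · · · · · · █ █ █ █ ·
    · · · · · · · █ █ █ · ·
    · · · · · · · █ █ █ · ·
    · · · · · · · █ █ · · ·
    · · · · · · · █ · · · ·
    · · · · · · · █ · · · ·
    · · · · · · · · · · · ·

Result: [[4,4],[5,4],[4,5],[5,5],[5,6],[6,7]]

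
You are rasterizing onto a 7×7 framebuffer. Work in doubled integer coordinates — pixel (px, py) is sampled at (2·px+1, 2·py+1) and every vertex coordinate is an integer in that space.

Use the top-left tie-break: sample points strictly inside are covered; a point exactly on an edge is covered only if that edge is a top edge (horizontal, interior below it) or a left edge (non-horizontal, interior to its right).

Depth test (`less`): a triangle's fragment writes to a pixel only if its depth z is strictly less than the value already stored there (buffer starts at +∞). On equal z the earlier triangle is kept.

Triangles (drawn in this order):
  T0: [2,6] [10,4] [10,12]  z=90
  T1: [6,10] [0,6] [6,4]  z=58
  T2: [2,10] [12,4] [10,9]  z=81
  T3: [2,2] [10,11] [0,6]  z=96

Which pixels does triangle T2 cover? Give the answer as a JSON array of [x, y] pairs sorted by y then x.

T0:
  2·area = 64
  edge (2, 6)→(10, 4): d=(8,-2) top-left  bias=+0
  edge (10, 4)→(10, 12): d=(0,8) right/bottom  bias=-1
  edge (10, 12)→(2, 6): d=(-8,-6) top-left  bias=+0
    (3,2)@(7, 5): e=[2,24,38] → #
    (4,2)@(9, 5): e=[6,8,50] → #
    (5,2)@(11, 5): e=[10,-8,62] → ·
    (2,3)@(5, 7): e=[14,40,10] → #
    (5,3)@(11, 7): e=[26,-8,46] → ·
    (2,4)@(5, 9): e=[30,40,-6] → ·
    (3,4)@(7, 9): e=[34,24,6] → #
    (5,4)@(11, 9): e=[42,-8,30] → ·
    (3,5)@(7, 11): e=[50,24,-10] → ·
    (4,5)@(9, 11): e=[54,8,2] → #
    (5,5)@(11, 11): e=[58,-8,14] → ·
    (4,6)@(9, 13): e=[70,8,-14] → ·
  covered (8 px):
    · · · · · · ·
    · · · · · · ·
    · · · # # · ·
    · · # # # · ·
    · · · # # · ·
    · · · · # · ·
    · · · · · · ·
T1:
  2·area = 36
  edge (6, 10)→(0, 6): d=(-6,-4) top-left  bias=+0
  edge (0, 6)→(6, 4): d=(6,-2) top-left  bias=+0
  edge (6, 4)→(6, 10): d=(0,6) right/bottom  bias=-1
    (4,1)@(9, 3): e=[54,0,-18] → ·  [on edge]
    (1,2)@(3, 5): e=[18,0,18] → #  [on edge]
    (2,2)@(5, 5): e=[26,4,6] → #
    (3,2)@(7, 5): e=[34,8,-6] → ·
    (1,3)@(3, 7): e=[6,12,18] → #
    (3,3)@(7, 7): e=[22,20,-6] → ·
    (1,4)@(3, 9): e=[-6,24,18] → ·
    (2,4)@(5, 9): e=[2,28,6] → #
    (3,4)@(7, 9): e=[10,32,-6] → ·
    (2,5)@(5, 11): e=[-10,40,6] → ·
  covered (5 px):
    · · · · · · ·
    · · · · · · ·
    · # # · · · ·
    · # # · · · ·
    · · # · · · ·
    · · · · · · ·
    · · · · · · ·
T2:
  2·area = 38
  edge (2, 10)→(12, 4): d=(10,-6) top-left  bias=+0
  edge (12, 4)→(10, 9): d=(-2,5) right/bottom  bias=-1
  edge (10, 9)→(2, 10): d=(-8,1) right/bottom  bias=-1
    (5,2)@(11, 5): e=[4,3,31] → #
    (6,2)@(13, 5): e=[16,-7,29] → ·
    (3,3)@(7, 7): e=[0,19,19] → #  [on edge]
    (4,3)@(9, 7): e=[12,9,17] → #
    (5,3)@(11, 7): e=[24,-1,15] → ·
    (2,4)@(5, 9): e=[8,25,5] → #
    (5,4)@(11, 9): e=[44,-5,-1] → ·
    (2,5)@(5, 11): e=[28,21,-11] → ·
    (3,5)@(7, 11): e=[40,11,-13] → ·
    (4,5)@(9, 11): e=[52,1,-15] → ·
  covered (6 px):
    · · · · · · ·
    · · · · · · ·
    · · · · · # ·
    · · · # # · ·
    · · # # # · ·
    · · · · · · ·
    · · · · · · ·
T3:
  2·area = 50
  edge (2, 2)→(10, 11): d=(8,9) right/bottom  bias=-1
  edge (10, 11)→(0, 6): d=(-10,-5) top-left  bias=+0
  edge (0, 6)→(2, 2): d=(2,-4) top-left  bias=+0
    (0,2)@(1, 5): e=[33,15,2] → #
    (1,2)@(3, 5): e=[15,25,10] → #
    (2,2)@(5, 5): e=[-3,35,18] → ·
    (0,3)@(1, 7): e=[49,-5,6] → ·
    (1,3)@(3, 7): e=[31,5,14] → #
    (2,3)@(5, 7): e=[13,15,22] → #
    (3,3)@(7, 7): e=[-5,25,30] → ·
    (1,4)@(3, 9): e=[47,-15,18] → ·
    (2,4)@(5, 9): e=[29,-5,26] → ·
    (3,4)@(7, 9): e=[11,5,34] → #
    (4,4)@(9, 9): e=[-7,15,42] → ·
    (3,5)@(7, 11): e=[27,-15,38] → ·
  covered (5 px):
    · · · · · · ·
    · · · · · · ·
    # # · · · · ·
    · # # · · · ·
    · · · # · · ·
    · · · · · · ·
    · · · · · · ·

Final: [[5,2],[3,3],[4,3],[2,4],[3,4],[4,4]]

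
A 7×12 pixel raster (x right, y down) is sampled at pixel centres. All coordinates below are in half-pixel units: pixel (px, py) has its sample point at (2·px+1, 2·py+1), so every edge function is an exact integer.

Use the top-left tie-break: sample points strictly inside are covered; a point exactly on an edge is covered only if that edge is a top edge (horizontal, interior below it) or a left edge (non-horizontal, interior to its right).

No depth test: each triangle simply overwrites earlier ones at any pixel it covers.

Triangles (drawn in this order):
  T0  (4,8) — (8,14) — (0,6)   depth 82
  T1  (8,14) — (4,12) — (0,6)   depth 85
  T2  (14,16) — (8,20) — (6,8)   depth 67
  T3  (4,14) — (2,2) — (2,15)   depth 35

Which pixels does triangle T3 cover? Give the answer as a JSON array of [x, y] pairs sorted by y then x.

T0:
  2·area = 16
  edge (4, 8)→(8, 14): d=(4,6) right/bottom  bias=-1
  edge (8, 14)→(0, 6): d=(-8,-8) top-left  bias=+0
  edge (0, 6)→(4, 8): d=(4,2) right/bottom  bias=-1
    (0,3)@(1, 7): e=[14,0,2] → █  [on edge]
    (1,3)@(3, 7): e=[2,16,-2] → ·
    (0,4)@(1, 9): e=[22,-16,10] → ·
    (1,4)@(3, 9): e=[10,0,6] → █  [on edge]
    (2,4)@(5, 9): e=[-2,16,2] → ·
    (1,5)@(3, 11): e=[18,-16,14] → ·
    (2,5)@(5, 11): e=[6,0,10] → █  [on edge]
    (3,5)@(7, 11): e=[-6,16,6] → ·
    (2,6)@(5, 13): e=[14,-16,18] → ·
    (3,6)@(7, 13): e=[2,0,14] → █  [on edge]
    (4,6)@(9, 13): e=[-10,16,10] → ·
    (3,7)@(7, 15): e=[10,-16,22] → ·
    (4,7)@(9, 15): e=[-2,0,18] → ·  [on edge]
    (5,8)@(11, 17): e=[-6,0,22] → ·  [on edge]
    (6,9)@(13, 19): e=[-10,0,26] → ·  [on edge]
  covered (4 px):
    · · · · · · ·
    · · · · · · ·
    · · · · · · ·
    █ · · · · · ·
    · █ · · · · ·
    · · █ · · · ·
    · · · █ · · ·
    · · · · · · ·
    · · · · · · ·
    · · · · · · ·
    · · · · · · ·
    · · · · · · ·
T1:
  2·area = 16
  edge (8, 14)→(4, 12): d=(-4,-2) top-left  bias=+0
  edge (4, 12)→(0, 6): d=(-4,-6) top-left  bias=+0
  edge (0, 6)→(8, 14): d=(8,8) right/bottom  bias=-1
    (0,3)@(1, 7): e=[14,2,0] → ·  [on edge]
    (1,4)@(3, 9): e=[10,6,0] → ·  [on edge]
    (2,5)@(5, 11): e=[6,10,0] → ·  [on edge]
    (3,6)@(7, 13): e=[2,14,0] → ·  [on edge]
    (4,7)@(9, 15): e=[-2,18,0] → ·  [on edge]
    (5,8)@(11, 17): e=[-6,22,0] → ·  [on edge]
    (6,9)@(13, 19): e=[-10,26,0] → ·  [on edge]
  covered (0 px):
    · · · · · · ·
    · · · · · · ·
    · · · · · · ·
    · · · · · · ·
    · · · · · · ·
    · · · · · · ·
    · · · · · · ·
    · · · · · · ·
    · · · · · · ·
    · · · · · · ·
    · · · · · · ·
    · · · · · · ·
T2:
  2·area = 80
  edge (14, 16)→(8, 20): d=(-6,4) right/bottom  bias=-1
  edge (8, 20)→(6, 8): d=(-2,-12) top-left  bias=+0
  edge (6, 8)→(14, 16): d=(8,8) right/bottom  bias=-1
    (0,1)@(1, 3): e=[130,-50,0] → ·  [on edge]
    (1,2)@(3, 5): e=[110,-30,0] → ·  [on edge]
    (2,3)@(5, 7): e=[90,-10,0] → ·  [on edge]
    (3,4)@(7, 9): e=[70,10,0] → ·  [on edge]
    (3,5)@(7, 11): e=[58,6,16] → █
    (4,5)@(9, 11): e=[50,30,0] → ·  [on edge]
    (3,6)@(7, 13): e=[46,2,32] → █
    (4,6)@(9, 13): e=[38,26,16] → █
    (5,6)@(11, 13): e=[30,50,0] → ·  [on edge]
    (3,7)@(7, 15): e=[34,-2,48] → ·
    (4,7)@(9, 15): e=[26,22,32] → █
    (5,7)@(11, 15): e=[18,46,16] → █
    (6,7)@(13, 15): e=[10,70,0] → ·  [on edge]
  covered (8 px):
    · · · · · · ·
    · · · · · · ·
    · · · · · · ·
    · · · · · · ·
    · · · · · · ·
    · · · █ · · ·
    · · · █ █ · ·
    · · · · █ █ ·
    · · · · █ █ ·
    · · · · █ · ·
    · · · · · · ·
    · · · · · · ·
T3:
  2·area = 26  (B↔C swapped to make it positive)
  edge (4, 14)→(2, 15): d=(-2,1) right/bottom  bias=-1
  edge (2, 15)→(2, 2): d=(0,-13) top-left  bias=+0
  edge (2, 2)→(4, 14): d=(2,12) right/bottom  bias=-1
    (1,4)@(3, 9): e=[11,13,2] → █
    (2,4)@(5, 9): e=[9,39,-22] → ·
    (1,5)@(3, 11): e=[7,13,6] → █
    (2,5)@(5, 11): e=[5,39,-18] → ·
    (1,6)@(3, 13): e=[3,13,10] → █
    (2,6)@(5, 13): e=[1,39,-14] → ·
    (1,7)@(3, 15): e=[-1,13,14] → ·
  covered (3 px):
    · · · · · · ·
    · · · · · · ·
    · · · · · · ·
    · · · · · · ·
    · █ · · · · ·
    · █ · · · · ·
    · █ · · · · ·
    · · · · · · ·
    · · · · · · ·
    · · · · · · ·
    · · · · · · ·
    · · · · · · ·

Result: [[1,4],[1,5],[1,6]]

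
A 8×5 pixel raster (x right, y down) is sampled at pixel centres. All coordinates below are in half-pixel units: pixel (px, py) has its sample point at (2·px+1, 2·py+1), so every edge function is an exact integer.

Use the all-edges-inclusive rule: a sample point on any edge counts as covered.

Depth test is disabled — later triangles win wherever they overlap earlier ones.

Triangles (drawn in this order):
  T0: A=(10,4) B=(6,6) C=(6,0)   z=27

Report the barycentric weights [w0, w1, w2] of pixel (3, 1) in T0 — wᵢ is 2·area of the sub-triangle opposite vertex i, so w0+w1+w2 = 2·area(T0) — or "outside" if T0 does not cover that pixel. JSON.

T0:
  2·area = 24
  edge (10, 4)→(6, 6): d=(-4,2) inclusive
  edge (6, 6)→(6, 0): d=(0,-6) inclusive
  edge (6, 0)→(10, 4): d=(4,4) inclusive
    (3,0)@(7, 1): e=[18,6,0] → #  [on edge]
    (4,0)@(9, 1): e=[14,18,-8] → ·
    (3,1)@(7, 3): e=[10,6,8] → #
    (4,1)@(9, 3): e=[6,18,0] → #  [on edge]
    (5,1)@(11, 3): e=[2,30,-8] → ·
    (3,2)@(7, 5): e=[2,6,16] → #
    (4,2)@(9, 5): e=[-2,18,8] → ·
    (5,2)@(11, 5): e=[-6,30,0] → ·  [on edge]
    (3,3)@(7, 7): e=[-6,6,24] → ·
    (6,3)@(13, 7): e=[-18,42,0] → ·  [on edge]
    (7,4)@(15, 9): e=[-30,54,0] → ·  [on edge]
  covered (4 px):
    · · · # · · · ·
    · · · # # · · ·
    · · · # · · · ·
    · · · · · · · ·
    · · · · · · · ·

Answer: [6,8,10]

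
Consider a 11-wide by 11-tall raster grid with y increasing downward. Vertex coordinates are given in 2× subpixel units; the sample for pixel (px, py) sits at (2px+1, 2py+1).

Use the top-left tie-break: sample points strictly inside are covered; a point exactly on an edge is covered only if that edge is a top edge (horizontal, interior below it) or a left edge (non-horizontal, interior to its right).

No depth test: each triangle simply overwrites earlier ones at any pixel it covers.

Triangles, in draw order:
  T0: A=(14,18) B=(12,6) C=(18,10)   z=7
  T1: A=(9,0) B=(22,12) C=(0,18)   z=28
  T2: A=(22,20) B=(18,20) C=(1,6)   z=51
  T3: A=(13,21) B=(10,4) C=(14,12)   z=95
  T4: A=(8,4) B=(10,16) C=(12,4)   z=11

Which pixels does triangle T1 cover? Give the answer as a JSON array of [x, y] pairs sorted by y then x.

T0:
  2·area = 64
  edge (14, 18)→(12, 6): d=(-2,-12) top-left  bias=+0
  edge (12, 6)→(18, 10): d=(6,4) right/bottom  bias=-1
  edge (18, 10)→(14, 18): d=(-4,8) right/bottom  bias=-1
    (6,3)@(13, 7): e=[10,2,52] → #
    (7,3)@(15, 7): e=[34,-6,36] → ·
    (6,4)@(13, 9): e=[6,14,44] → #
    (7,4)@(15, 9): e=[30,6,28] → #
    (8,4)@(17, 9): e=[54,-2,12] → ·
    (6,5)@(13, 11): e=[2,26,36] → #
    (8,5)@(17, 11): e=[50,10,4] → #
    (9,5)@(19, 11): e=[74,2,-12] → ·
    (6,6)@(13, 13): e=[-2,38,28] → ·
    (7,6)@(15, 13): e=[22,30,12] → #
    (8,6)@(17, 13): e=[46,22,-4] → ·
    (7,7)@(15, 15): e=[18,42,4] → #
  covered (8 px):
    · · · · · · · · · · ·
    · · · · · · · · · · ·
    · · · · · · · · · · ·
    · · · · · · # · · · ·
    · · · · · · # # · · ·
    · · · · · · # # # · ·
    · · · · · · · # · · ·
    · · · · · · · # · · ·
    · · · · · · · · · · ·
    · · · · · · · · · · ·
    · · · · · · · · · · ·
T1:
  2·area = 342
  edge (9, 0)→(22, 12): d=(13,12) right/bottom  bias=-1
  edge (22, 12)→(0, 18): d=(-22,6) right/bottom  bias=-1
  edge (0, 18)→(9, 0): d=(9,-18) top-left  bias=+0
    (4,0)@(9, 1): e=[13,320,9] → #
    (5,0)@(11, 1): e=[-11,308,45] → ·
    (4,1)@(9, 3): e=[39,276,27] → #
    (5,1)@(11, 3): e=[15,264,63] → #
    (6,1)@(13, 3): e=[-9,252,99] → ·
    (3,2)@(7, 5): e=[89,244,9] → #
    (6,2)@(13, 5): e=[17,208,117] → #
    (7,2)@(15, 5): e=[-7,196,153] → ·
    (3,3)@(7, 7): e=[115,200,27] → #
    (7,3)@(15, 7): e=[19,152,171] → #
    (8,3)@(17, 7): e=[-5,140,207] → ·
    (2,4)@(5, 9): e=[165,168,9] → #
    (5,7)@(11, 15): e=[171,0,171] → ·  [on edge]
  covered (41 px):
    · · · · # · · · · · ·
    · · · · # # · · · · ·
    · · · # # # # · · · ·
    · · · # # # # # · · ·
    · · # # # # # # # · ·
    · · # # # # # # # # ·
    · # # # # # # # # · ·
    · # # # # · · · · · ·
    # # · · · · · · · · ·
    · · · · · · · · · · ·
    · · · · · · · · · · ·
T2:
  2·area = 56
  edge (22, 20)→(18, 20): d=(-4,0) right/bottom  bias=-1
  edge (18, 20)→(1, 6): d=(-17,-14) top-left  bias=+0
  edge (1, 6)→(22, 20): d=(21,14) right/bottom  bias=-1
    (2,4)@(5, 9): e=[44,5,7] → #
    (3,4)@(7, 9): e=[44,33,-21] → ·
    (2,5)@(5, 11): e=[36,-29,49] → ·
    (5,6)@(11, 13): e=[28,21,7] → #
    (6,6)@(13, 13): e=[28,49,-21] → ·
    (5,7)@(11, 15): e=[20,-13,49] → ·
    (6,7)@(13, 15): e=[20,15,21] → #
    (7,7)@(15, 15): e=[20,43,-7] → ·
    (6,8)@(13, 17): e=[12,-19,63] → ·
    (7,8)@(15, 17): e=[12,9,35] → #
    (8,8)@(17, 17): e=[12,37,7] → #
    (9,8)@(19, 17): e=[12,65,-21] → ·
  covered (7 px):
    · · · · · · · · · · ·
    · · · · · · · · · · ·
    · · · · · · · · · · ·
    · · · · · · · · · · ·
    · · # · · · · · · · ·
    · · · · · · · · · · ·
    · · · · · # · · · · ·
    · · · · · · # · · · ·
    · · · · · · · # # · ·
    · · · · · · · · # # ·
    · · · · · · · · · · ·
T3:
  2·area = 44
  edge (13, 21)→(10, 4): d=(-3,-17) top-left  bias=+0
  edge (10, 4)→(14, 12): d=(4,8) right/bottom  bias=-1
  edge (14, 12)→(13, 21): d=(-1,9) right/bottom  bias=-1
    (7,1)@(15, 3): e=[88,-44,0] → ·  [on edge]
    (5,3)@(11, 7): e=[8,4,32] → #
    (6,3)@(13, 7): e=[42,-12,14] → ·
    (5,4)@(11, 9): e=[2,12,30] → #
    (6,4)@(13, 9): e=[36,-4,12] → ·
    (5,5)@(11, 11): e=[-4,20,28] → ·
    (6,5)@(13, 11): e=[30,4,10] → #
    (7,5)@(15, 11): e=[64,-12,-8] → ·
    (6,6)@(13, 13): e=[24,12,8] → #
    (7,6)@(15, 13): e=[58,-4,-10] → ·
    (6,7)@(13, 15): e=[18,20,6] → #
    (7,7)@(15, 15): e=[52,4,-12] → ·
    (6,10)@(13, 21): e=[0,44,0] → ·  [on edge]
  covered (7 px):
    · · · · · · · · · · ·
    · · · · · · · · · · ·
    · · · · · · · · · · ·
    · · · · · # · · · · ·
    · · · · · # · · · · ·
    · · · · · · # · · · ·
    · · · · · · # · · · ·
    · · · · · · # · · · ·
    · · · · · · # · · · ·
    · · · · · · # · · · ·
    · · · · · · · · · · ·
T4:
  2·area = 48  (B↔C swapped to make it positive)
  edge (8, 4)→(12, 4): d=(4,0) top-left  bias=+0
  edge (12, 4)→(10, 16): d=(-2,12) right/bottom  bias=-1
  edge (10, 16)→(8, 4): d=(-2,-12) top-left  bias=+0
    (4,2)@(9, 5): e=[4,34,10] → #
    (5,2)@(11, 5): e=[4,10,34] → #
    (6,2)@(13, 5): e=[4,-14,58] → ·
    (4,3)@(9, 7): e=[12,30,6] → #
    (6,3)@(13, 7): e=[12,-18,54] → ·
    (4,4)@(9, 9): e=[20,26,2] → #
    (6,4)@(13, 9): e=[20,-22,50] → ·
    (4,5)@(9, 11): e=[28,22,-2] → ·
    (5,5)@(11, 11): e=[28,-2,22] → ·
  covered (6 px):
    · · · · · · · · · · ·
    · · · · · · · · · · ·
    · · · · # # · · · · ·
    · · · · # # · · · · ·
    · · · · # # · · · · ·
    · · · · · · · · · · ·
    · · · · · · · · · · ·
    · · · · · · · · · · ·
    · · · · · · · · · · ·
    · · · · · · · · · · ·
    · · · · · · · · · · ·

Answer: [[4,0],[4,1],[5,1],[3,2],[4,2],[5,2],[6,2],[3,3],[4,3],[5,3],[6,3],[7,3],[2,4],[3,4],[4,4],[5,4],[6,4],[7,4],[8,4],[2,5],[3,5],[4,5],[5,5],[6,5],[7,5],[8,5],[9,5],[1,6],[2,6],[3,6],[4,6],[5,6],[6,6],[7,6],[8,6],[1,7],[2,7],[3,7],[4,7],[0,8],[1,8]]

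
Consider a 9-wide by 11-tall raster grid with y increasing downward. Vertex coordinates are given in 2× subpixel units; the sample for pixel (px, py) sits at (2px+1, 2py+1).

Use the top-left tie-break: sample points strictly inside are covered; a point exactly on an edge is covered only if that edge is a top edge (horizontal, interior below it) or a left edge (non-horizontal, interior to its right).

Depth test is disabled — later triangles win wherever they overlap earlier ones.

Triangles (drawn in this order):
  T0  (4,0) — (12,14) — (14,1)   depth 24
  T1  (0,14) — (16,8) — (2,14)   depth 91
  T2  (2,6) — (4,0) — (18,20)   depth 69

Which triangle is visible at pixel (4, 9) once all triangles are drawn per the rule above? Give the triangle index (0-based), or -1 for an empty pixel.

T0:
  2·area = 132  (B↔C swapped to make it positive)
  edge (4, 0)→(14, 1): d=(10,1) right/bottom  bias=-1
  edge (14, 1)→(12, 14): d=(-2,13) right/bottom  bias=-1
  edge (12, 14)→(4, 0): d=(-8,-14) top-left  bias=+0
    (2,0)@(5, 1): e=[9,117,6] → X
    (3,0)@(7, 1): e=[7,91,34] → X
    (4,0)@(9, 1): e=[5,65,62] → X
    (5,0)@(11, 1): e=[3,39,90] → X
    (6,0)@(13, 1): e=[1,13,118] → X
    (7,0)@(15, 1): e=[-1,-13,146] → .
    (2,1)@(5, 3): e=[29,113,-10] → .
    (3,1)@(7, 3): e=[27,87,18] → X
    (7,1)@(15, 3): e=[19,-17,130] → .
    (3,2)@(7, 5): e=[47,83,2] → X
    (7,2)@(15, 5): e=[39,-21,114] → .
    (3,3)@(7, 7): e=[67,79,-14] → .
  covered (18 px):
    . . X X X X X . .
    . . . X X X X . .
    . . . X X X X . .
    . . . . X X X . .
    . . . . . X . . .
    . . . . . X . . .
    . . . . . . . . .
    . . . . . . . . .
    . . . . . . . . .
    . . . . . . . . .
    . . . . . . . . .
T1:
  2·area = 12
  edge (0, 14)→(16, 8): d=(16,-6) top-left  bias=+0
  edge (16, 8)→(2, 14): d=(-14,6) right/bottom  bias=-1
  edge (2, 14)→(0, 14): d=(-2,0) right/bottom  bias=-1
    (4,5)@(9, 11): e=[6,0,6] → .  [on edge]
    (1,6)@(3, 13): e=[2,8,2] → X
    (2,6)@(5, 13): e=[14,-4,2] → .
    (1,7)@(3, 15): e=[34,-20,-2] → .
  covered (1 px):
    . . . . . . . . .
    . . . . . . . . .
    . . . . . . . . .
    . . . . . . . . .
    . . . . . . . . .
    . . . . . . . . .
    . X . . . . . . .
    . . . . . . . . .
    . . . . . . . . .
    . . . . . . . . .
    . . . . . . . . .
T2:
  2·area = 124
  edge (2, 6)→(4, 0): d=(2,-6) top-left  bias=+0
  edge (4, 0)→(18, 20): d=(14,20) right/bottom  bias=-1
  edge (18, 20)→(2, 6): d=(-16,-14) top-left  bias=+0
    (1,1)@(3, 3): e=[0,62,62] → X  [on edge]
    (2,1)@(5, 3): e=[12,22,90] → X
    (3,1)@(7, 3): e=[24,-18,118] → .
    (1,2)@(3, 5): e=[4,90,30] → X
    (3,2)@(7, 5): e=[28,10,86] → X
    (4,2)@(9, 5): e=[40,-30,114] → .
    (1,3)@(3, 7): e=[8,118,-2] → .
    (2,3)@(5, 7): e=[20,78,26] → X
    (4,3)@(9, 7): e=[44,-2,82] → .
    (0,4)@(1, 9): e=[0,186,-62] → .  [on edge]
    (2,4)@(5, 9): e=[24,106,-6] → .
    (3,4)@(7, 9): e=[36,66,22] → X
  covered (16 px):
    . . . . . . . . .
    . X X . . . . . .
    . X X X . . . . .
    . . X X . . . . .
    . . . X X . . . .
    . . . . X X . . .
    . . . . . X X . .
    . . . . . . X . .
    . . . . . . . X .
    . . . . . . . . X
    . . . . . . . . .

Z-buffer (winner per pixel, '.' = empty):
  . . 0 0 0 0 0 . .
  . 2 2 0 0 0 0 . .
  . 2 2 2 0 0 0 . .
  . . 2 2 0 0 0 . .
  . . . 2 2 0 . . .
  . . . . 2 2 . . .
  . 1 . . . 2 2 . .
  . . . . . . 2 . .
  . . . . . . . 2 .
  . . . . . . . . 2
  . . . . . . . . .

Final: -1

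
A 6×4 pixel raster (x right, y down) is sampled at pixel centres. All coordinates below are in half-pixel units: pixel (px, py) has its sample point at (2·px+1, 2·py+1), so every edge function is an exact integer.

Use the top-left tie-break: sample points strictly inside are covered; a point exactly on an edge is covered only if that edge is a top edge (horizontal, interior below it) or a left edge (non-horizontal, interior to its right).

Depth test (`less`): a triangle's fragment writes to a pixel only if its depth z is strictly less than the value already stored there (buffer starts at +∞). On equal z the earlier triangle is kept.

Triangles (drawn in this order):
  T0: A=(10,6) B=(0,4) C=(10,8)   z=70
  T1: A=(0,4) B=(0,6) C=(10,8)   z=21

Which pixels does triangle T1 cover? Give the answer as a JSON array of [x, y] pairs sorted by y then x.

T0:
  2·area = 20  (B↔C swapped to make it positive)
  edge (10, 6)→(10, 8): d=(0,2) right/bottom  bias=-1
  edge (10, 8)→(0, 4): d=(-10,-4) top-left  bias=+0
  edge (0, 4)→(10, 6): d=(10,2) right/bottom  bias=-1
    (1,2)@(3, 5): e=[14,2,4] → #
    (2,2)@(5, 5): e=[10,10,0] → ·  [on edge]
    (1,3)@(3, 7): e=[14,-18,24] → ·
    (4,3)@(9, 7): e=[2,6,12] → #
    (5,3)@(11, 7): e=[-2,14,8] → ·
  covered (2 px):
    · · · · · ·
    · · · · · ·
    · # · · · ·
    · · · · # ·
T1:
  2·area = 20  (B↔C swapped to make it positive)
  edge (0, 4)→(10, 8): d=(10,4) right/bottom  bias=-1
  edge (10, 8)→(0, 6): d=(-10,-2) top-left  bias=+0
  edge (0, 6)→(0, 4): d=(0,-2) top-left  bias=+0
    (0,2)@(1, 5): e=[6,12,2] → #
    (1,2)@(3, 5): e=[-2,16,6] → ·
    (0,3)@(1, 7): e=[26,-8,2] → ·
    (2,3)@(5, 7): e=[10,0,10] → #  [on edge]
    (3,3)@(7, 7): e=[2,4,14] → #
    (4,3)@(9, 7): e=[-6,8,18] → ·
  covered (3 px):
    · · · · · ·
    · · · · · ·
    # · · · · ·
    · · # # · ·

Final: [[0,2],[2,3],[3,3]]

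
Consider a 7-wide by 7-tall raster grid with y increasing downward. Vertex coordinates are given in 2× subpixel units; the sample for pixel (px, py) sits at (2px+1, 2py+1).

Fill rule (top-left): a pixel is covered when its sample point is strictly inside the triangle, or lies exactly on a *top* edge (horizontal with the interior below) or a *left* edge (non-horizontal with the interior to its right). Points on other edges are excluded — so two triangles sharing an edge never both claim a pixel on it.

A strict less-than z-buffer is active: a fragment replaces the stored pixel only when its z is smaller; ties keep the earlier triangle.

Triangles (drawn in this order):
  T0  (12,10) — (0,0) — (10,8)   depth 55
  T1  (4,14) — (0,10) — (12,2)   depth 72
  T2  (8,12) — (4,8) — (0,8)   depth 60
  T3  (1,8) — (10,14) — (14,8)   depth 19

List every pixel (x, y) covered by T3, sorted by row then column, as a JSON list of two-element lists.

T0:
  2·area = 4
  edge (12, 10)→(0, 0): d=(-12,-10) top-left  bias=+0
  edge (0, 0)→(10, 8): d=(10,8) right/bottom  bias=-1
  edge (10, 8)→(12, 10): d=(2,2) right/bottom  bias=-1
    (1,0)@(3, 1): e=[18,-14,0] → ·  [on edge]
    (2,1)@(5, 3): e=[14,-10,0] → ·  [on edge]
    (3,2)@(7, 5): e=[10,-6,0] → ·  [on edge]
    (4,3)@(9, 7): e=[6,-2,0] → ·  [on edge]
    (5,4)@(11, 9): e=[2,2,0] → ·  [on edge]
    (6,5)@(13, 11): e=[-2,6,0] → ·  [on edge]
  covered (0 px):
    · · · · · · ·
    · · · · · · ·
    · · · · · · ·
    · · · · · · ·
    · · · · · · ·
    · · · · · · ·
    · · · · · · ·
T1:
  2·area = 80
  edge (4, 14)→(0, 10): d=(-4,-4) top-left  bias=+0
  edge (0, 10)→(12, 2): d=(12,-8) top-left  bias=+0
  edge (12, 2)→(4, 14): d=(-8,12) right/bottom  bias=-1
    (5,1)@(11, 3): e=[72,4,4] → #
    (6,1)@(13, 3): e=[80,20,-20] → ·
    (4,2)@(9, 5): e=[56,12,12] → #
    (5,2)@(11, 5): e=[64,28,-12] → ·
    (2,3)@(5, 7): e=[32,4,44] → #
    (3,3)@(7, 7): e=[40,20,20] → #
    (4,3)@(9, 7): e=[48,36,-4] → ·
    (1,4)@(3, 9): e=[16,12,52] → #
    (4,4)@(9, 9): e=[40,60,-20] → ·
    (0,5)@(1, 11): e=[0,20,60] → #  [on edge]
    (3,5)@(7, 11): e=[24,68,-12] → ·
    (0,6)@(1, 13): e=[-8,44,44] → ·
    (1,6)@(3, 13): e=[0,60,20] → #  [on edge]
  covered (11 px):
    · · · · · · ·
    · · · · · # ·
    · · · · # · ·
    · · # # · · ·
    · # # # · · ·
    # # # · · · ·
    · # · · · · ·
T2:
  2·area = 16  (B↔C swapped to make it positive)
  edge (8, 12)→(0, 8): d=(-8,-4) top-left  bias=+0
  edge (0, 8)→(4, 8): d=(4,0) top-left  bias=+0
  edge (4, 8)→(8, 12): d=(4,4) right/bottom  bias=-1
    (0,2)@(1, 5): e=[28,-12,0] → ·  [on edge]
    (1,3)@(3, 7): e=[20,-4,0] → ·  [on edge]
    (1,4)@(3, 9): e=[4,4,8] → #
    (2,4)@(5, 9): e=[12,4,0] → ·  [on edge]
    (1,5)@(3, 11): e=[-12,12,16] → ·
    (3,5)@(7, 11): e=[4,12,0] → ·  [on edge]
    (4,6)@(9, 13): e=[-4,20,0] → ·  [on edge]
  covered (1 px):
    · · · · · · ·
    · · · · · · ·
    · · · · · · ·
    · · · · · · ·
    · # · · · · ·
    · · · · · · ·
    · · · · · · ·
T3:
  2·area = 78  (B↔C swapped to make it positive)
  edge (1, 8)→(14, 8): d=(13,0) top-left  bias=+0
  edge (14, 8)→(10, 14): d=(-4,6) right/bottom  bias=-1
  edge (10, 14)→(1, 8): d=(-9,-6) top-left  bias=+0
    (1,4)@(3, 9): e=[13,62,3] → #
    (2,4)@(5, 9): e=[13,50,15] → #
    (3,4)@(7, 9): e=[13,38,27] → #
    (4,4)@(9, 9): e=[13,26,39] → #
    (5,4)@(11, 9): e=[13,14,51] → #
    (6,4)@(13, 9): e=[13,2,63] → #
    (1,5)@(3, 11): e=[39,54,-15] → ·
    (2,5)@(5, 11): e=[39,42,-3] → ·
    (3,5)@(7, 11): e=[39,30,9] → #
    (6,5)@(13, 11): e=[39,-6,45] → ·
    (3,6)@(7, 13): e=[65,22,-9] → ·
    (4,6)@(9, 13): e=[65,10,3] → #
  covered (10 px):
    · · · · · · ·
    · · · · · · ·
    · · · · · · ·
    · · · · · · ·
    · # # # # # #
    · · · # # # ·
    · · · · # · ·

Final: [[1,4],[2,4],[3,4],[4,4],[5,4],[6,4],[3,5],[4,5],[5,5],[4,6]]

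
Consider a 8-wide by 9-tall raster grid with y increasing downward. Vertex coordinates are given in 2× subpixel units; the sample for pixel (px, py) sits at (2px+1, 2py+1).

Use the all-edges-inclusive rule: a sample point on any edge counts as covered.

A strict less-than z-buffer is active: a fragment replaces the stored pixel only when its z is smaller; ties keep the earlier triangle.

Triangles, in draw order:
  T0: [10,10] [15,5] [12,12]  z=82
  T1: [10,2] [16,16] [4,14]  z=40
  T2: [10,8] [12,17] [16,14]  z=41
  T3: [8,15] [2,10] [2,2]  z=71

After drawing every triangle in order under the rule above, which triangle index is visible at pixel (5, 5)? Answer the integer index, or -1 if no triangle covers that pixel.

T0:
  2·area = 20
  edge (10, 10)→(15, 5): d=(5,-5) inclusive
  edge (15, 5)→(12, 12): d=(-3,7) inclusive
  edge (12, 12)→(10, 10): d=(-2,-2) inclusive
    (0,0)@(1, 1): e=[-90,110,0] → ·  [on edge]
    (1,1)@(3, 3): e=[-70,90,0] → ·  [on edge]
    (2,2)@(5, 5): e=[-50,70,0] → ·  [on edge]
    (7,2)@(15, 5): e=[0,0,20] → █  [on edge]
    (3,3)@(7, 7): e=[-30,50,0] → ·  [on edge]
    (6,3)@(13, 7): e=[0,8,12] → █  [on edge]
    (7,3)@(15, 7): e=[10,-6,16] → ·
    (4,4)@(9, 9): e=[-10,30,0] → ·  [on edge]
    (5,4)@(11, 9): e=[0,16,4] → █  [on edge]
    (7,4)@(15, 9): e=[20,-12,12] → ·
    (4,5)@(9, 11): e=[0,24,-4] → ·  [on edge]
    (5,5)@(11, 11): e=[10,10,0] → █  [on edge]
    (3,6)@(7, 13): e=[0,32,-12] → ·  [on edge]
    (6,6)@(13, 13): e=[30,-10,0] → ·  [on edge]
    (2,7)@(5, 15): e=[0,40,-20] → ·  [on edge]
    (7,7)@(15, 15): e=[50,-30,0] → ·  [on edge]
    (1,8)@(3, 17): e=[0,48,-28] → ·  [on edge]
  covered (5 px):
    · · · · · · · ·
    · · · · · · · ·
    · · · · · · · █
    · · · · · · █ ·
    · · · · · █ █ ·
    · · · · · █ · ·
    · · · · · · · ·
    · · · · · · · ·
    · · · · · · · ·
T1:
  2·area = 156
  edge (10, 2)→(16, 16): d=(6,14) inclusive
  edge (16, 16)→(4, 14): d=(-12,-2) inclusive
  edge (4, 14)→(10, 2): d=(6,-12) inclusive
    (4,2)@(9, 5): e=[32,118,6] → █
    (5,2)@(11, 5): e=[4,122,30] → █
    (6,2)@(13, 5): e=[-24,126,54] → ·
    (4,3)@(9, 7): e=[44,94,18] → █
    (6,3)@(13, 7): e=[-12,102,66] → ·
    (3,4)@(7, 9): e=[84,66,6] → █
    (6,4)@(13, 9): e=[0,78,78] → █  [on edge]
    (7,4)@(15, 9): e=[-28,82,102] → ·
    (3,5)@(7, 11): e=[96,42,18] → █
    (7,5)@(15, 11): e=[-16,58,114] → ·
    (2,6)@(5, 13): e=[136,14,6] → █
    (7,6)@(15, 13): e=[-4,34,126] → ·
  covered (20 px):
    · · · · · · · ·
    · · · · · · · ·
    · · · · █ █ · ·
    · · · · █ █ · ·
    · · · █ █ █ █ ·
    · · · █ █ █ █ ·
    · · █ █ █ █ █ ·
    · · · · · █ █ █
    · · · · · · · ·
T2:
  2·area = 42  (B↔C swapped to make it positive)
  edge (10, 8)→(16, 14): d=(6,6) inclusive
  edge (16, 14)→(12, 17): d=(-4,3) inclusive
  edge (12, 17)→(10, 8): d=(-2,-9) inclusive
    (1,0)@(3, 1): e=[0,91,-49] → ·  [on edge]
    (2,1)@(5, 3): e=[0,77,-35] → ·  [on edge]
    (3,2)@(7, 5): e=[0,63,-21] → ·  [on edge]
    (4,3)@(9, 7): e=[0,49,-7] → ·  [on edge]
    (5,4)@(11, 9): e=[0,35,7] → █  [on edge]
    (6,4)@(13, 9): e=[-12,29,25] → ·
    (5,5)@(11, 11): e=[12,27,3] → █
    (6,5)@(13, 11): e=[0,21,21] → █  [on edge]
    (7,5)@(15, 11): e=[-12,15,39] → ·
    (5,6)@(11, 13): e=[24,19,-1] → ·
    (6,6)@(13, 13): e=[12,13,17] → █
    (7,6)@(15, 13): e=[0,7,35] → █  [on edge]
  covered (6 px):
    · · · · · · · ·
    · · · · · · · ·
    · · · · · · · ·
    · · · · · · · ·
    · · · · · █ · ·
    · · · · · █ █ ·
    · · · · · · █ █
    · · · · · · █ ·
    · · · · · · · ·
T3:
  2·area = 48
  edge (8, 15)→(2, 10): d=(-6,-5) inclusive
  edge (2, 10)→(2, 2): d=(0,-8) inclusive
  edge (2, 2)→(8, 15): d=(6,13) inclusive
    (1,2)@(3, 5): e=[35,8,5] → █
    (2,2)@(5, 5): e=[45,24,-21] → ·
    (1,3)@(3, 7): e=[23,8,17] → █
    (2,3)@(5, 7): e=[33,24,-9] → ·
    (1,4)@(3, 9): e=[11,8,29] → █
    (2,4)@(5, 9): e=[21,24,3] → █
    (3,4)@(7, 9): e=[31,40,-23] → ·
    (1,5)@(3, 11): e=[-1,8,41] → ·
    (2,5)@(5, 11): e=[9,24,15] → █
    (3,5)@(7, 11): e=[19,40,-11] → ·
    (2,6)@(5, 13): e=[-3,24,27] → ·
    (3,6)@(7, 13): e=[7,40,1] → █
  covered (6 px):
    · · · · · · · ·
    · · · · · · · ·
    · █ · · · · · ·
    · █ · · · · · ·
    · █ █ · · · · ·
    · · █ · · · · ·
    · · · █ · · · ·
    · · · · · · · ·
    · · · · · · · ·

Z-buffer (winner per pixel, '.' = empty):
  . . . . . . . .
  . . . . . . . .
  . 3 . . 1 1 . 0
  . 3 . . 1 1 0 .
  . 3 3 1 1 1 1 .
  . . 3 1 1 1 1 .
  . . 1 1 1 1 1 2
  . . . . . 1 1 1
  . . . . . . . .

Final: 1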